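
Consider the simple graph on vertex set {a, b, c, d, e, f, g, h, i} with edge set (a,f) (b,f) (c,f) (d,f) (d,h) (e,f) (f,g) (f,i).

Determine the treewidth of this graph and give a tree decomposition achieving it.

Every bag has size at most 2, so the width is 2 − 1 = 1 and tw(G) ≤ 1. Since G has at least one edge (e.g. e–f), it is not an edgeless graph, so tw(G) ≥ 1. Therefore the treewidth is 1.

Treewidth 1.
One such decomposition:
Bags: B1 = {e, f}  B2 = {c, f}  B3 = {d, f}  B4 = {d, h}  B5 = {f, g}  B6 = {b, f}  B7 = {a, f}  B8 = {f, i}
Tree: B1–B2, B1–B3, B3–B4, B1–B5, B2–B6, B5–B7, B1–B8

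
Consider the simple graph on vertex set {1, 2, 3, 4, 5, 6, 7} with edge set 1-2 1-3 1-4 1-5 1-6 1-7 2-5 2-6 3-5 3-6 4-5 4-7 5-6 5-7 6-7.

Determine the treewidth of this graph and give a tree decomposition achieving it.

Each bag holds 4 vertices, so the decomposition has width 3, which upper-bounds the treewidth. Conversely, {1, 4, 5, 7} is a clique of size 4, and the vertices of any clique must share a bag in every tree decomposition; so some bag has ≥ 4 vertices and tw(G) ≥ 3. Hence tw(G) = 3 exactly.

Treewidth 3.
One such decomposition:
Bags: B1 = {1, 5, 6, 7}  B2 = {1, 3, 5, 6}  B3 = {1, 4, 5, 7}  B4 = {1, 2, 5, 6}
Tree: B1–B2, B1–B3, B1–B4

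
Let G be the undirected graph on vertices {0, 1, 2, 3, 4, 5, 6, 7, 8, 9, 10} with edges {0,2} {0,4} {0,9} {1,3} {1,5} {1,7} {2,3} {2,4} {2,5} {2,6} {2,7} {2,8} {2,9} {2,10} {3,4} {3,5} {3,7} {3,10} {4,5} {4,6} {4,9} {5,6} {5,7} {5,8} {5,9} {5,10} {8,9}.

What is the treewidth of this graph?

A width-3 tree decomposition is:
Bags: B1 = {2, 3, 4, 5}  B2 = {2, 4, 5, 9}  B3 = {2, 4, 5, 6}  B4 = {0, 2, 4, 9}  B5 = {2, 5, 8, 9}  B6 = {2, 3, 5, 7}  B7 = {2, 3, 5, 10}  B8 = {1, 3, 5, 7}
Tree: B1–B2, B1–B3, B2–B4, B2–B5, B1–B6, B1–B7, B6–B8
Each bag holds 4 vertices, so the decomposition has width 3, which upper-bounds the treewidth. For the lower bound, the 4 vertices {1, 3, 5, 7} are pairwise adjacent, and any tree decomposition puts a clique entirely inside one bag — forcing width ≥ 3. Therefore the treewidth is 3.

3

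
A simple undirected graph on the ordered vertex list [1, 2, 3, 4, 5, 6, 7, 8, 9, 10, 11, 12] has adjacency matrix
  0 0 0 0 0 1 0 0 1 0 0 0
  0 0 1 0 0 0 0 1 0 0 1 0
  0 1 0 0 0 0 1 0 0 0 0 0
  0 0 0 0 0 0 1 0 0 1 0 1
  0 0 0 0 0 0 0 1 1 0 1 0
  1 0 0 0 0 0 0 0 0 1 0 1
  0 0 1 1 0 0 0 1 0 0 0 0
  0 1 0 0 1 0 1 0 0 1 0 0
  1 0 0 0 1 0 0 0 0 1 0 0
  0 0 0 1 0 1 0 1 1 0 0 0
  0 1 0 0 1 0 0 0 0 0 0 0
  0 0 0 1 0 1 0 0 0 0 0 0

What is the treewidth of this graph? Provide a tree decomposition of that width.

Treewidth 3.
One such decomposition:
Bags: B1 = {2, 3, 7, 11}  B2 = {2, 7, 8, 11}  B3 = {5, 7, 8, 11}  B4 = {4, 5, 7, 8}  B5 = {4, 5, 8, 10}  B6 = {4, 5, 9, 10}  B7 = {4, 9, 10, 12}  B8 = {6, 9, 10, 12}  B9 = {1, 6, 9, 12}
Tree: B1–B2, B2–B3, B3–B4, B4–B5, B5–B6, B6–B7, B7–B8, B8–B9

Every bag has size at most 4, so the width is 4 − 1 = 3 and tw(G) ≤ 3. For the lower bound: the 4 vertex sets {2,3,11}, {7}, {8}, {4,5,9,10} are disjoint, each induces a connected subgraph, and every pair is joined by at least one edge of G. Contracting each set to a single vertex therefore yields K_{4} as a minor, and since treewidth is minor-monotone, tw(G) ≥ tw(K_{4}) = 3. Combining the bounds, tw(G) = 3.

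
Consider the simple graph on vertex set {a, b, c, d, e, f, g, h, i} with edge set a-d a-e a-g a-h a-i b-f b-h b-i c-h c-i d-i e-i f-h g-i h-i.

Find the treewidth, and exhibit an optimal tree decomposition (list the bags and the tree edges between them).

Treewidth 2.
Bags: B1 = {b, h, i}  B2 = {a, h, i}  B3 = {a, e, i}  B4 = {c, h, i}  B5 = {a, g, i}  B6 = {a, d, i}  B7 = {b, f, h}
Tree: B1–B2, B2–B3, B1–B4, B2–B5, B3–B6, B1–B7

Every bag has size at most 3, so the width is 3 − 1 = 2 and tw(G) ≤ 2. For the lower bound, the 3 vertices {b, f, h} are pairwise adjacent, and any tree decomposition puts a clique entirely inside one bag — forcing width ≥ 2. Hence tw(G) = 2 exactly.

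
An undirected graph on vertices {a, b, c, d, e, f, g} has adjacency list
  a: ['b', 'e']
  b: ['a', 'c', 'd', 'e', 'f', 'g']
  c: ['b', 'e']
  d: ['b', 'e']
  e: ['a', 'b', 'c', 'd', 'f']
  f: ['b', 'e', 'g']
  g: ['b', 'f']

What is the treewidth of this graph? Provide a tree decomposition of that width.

The largest bag has 3 vertices, giving width 2; this decomposition certifies tw(G) ≤ 2. For the lower bound, the 3 vertices {b, f, g} are pairwise adjacent, and any tree decomposition puts a clique entirely inside one bag — forcing width ≥ 2. Combining the bounds, tw(G) = 2.

Treewidth 2.
Bags: B1 = {b, e, f}  B2 = {b, f, g}  B3 = {b, d, e}  B4 = {a, b, e}  B5 = {b, c, e}
Tree: B1–B2, B1–B3, B3–B4, B4–B5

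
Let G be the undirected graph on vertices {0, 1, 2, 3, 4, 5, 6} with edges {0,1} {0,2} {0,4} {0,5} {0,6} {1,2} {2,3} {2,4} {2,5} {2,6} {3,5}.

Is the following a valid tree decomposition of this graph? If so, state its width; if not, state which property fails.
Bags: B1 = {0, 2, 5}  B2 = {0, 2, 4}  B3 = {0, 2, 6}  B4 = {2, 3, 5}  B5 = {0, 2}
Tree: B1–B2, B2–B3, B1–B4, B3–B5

A tree decomposition must satisfy three properties: every vertex lies in some bag; for every edge, both endpoints lie together in some bag; and for every vertex, the bags containing it form a connected subtree. Here vertex 1 appears in no bag, so the decomposition is invalid.

No — vertex 1 appears in no bag.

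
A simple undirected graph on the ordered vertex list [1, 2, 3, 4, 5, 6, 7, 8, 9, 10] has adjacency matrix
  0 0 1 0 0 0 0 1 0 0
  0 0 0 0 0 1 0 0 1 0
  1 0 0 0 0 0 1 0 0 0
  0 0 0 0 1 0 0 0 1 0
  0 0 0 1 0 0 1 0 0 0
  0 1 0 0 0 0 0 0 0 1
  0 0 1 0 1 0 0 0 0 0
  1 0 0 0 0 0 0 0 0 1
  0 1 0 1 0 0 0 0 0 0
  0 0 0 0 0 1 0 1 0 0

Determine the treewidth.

2

A width-2 tree decomposition is:
Bags: B1 = {4, 5, 9}  B2 = {2, 5, 9}  B3 = {2, 5, 6}  B4 = {5, 6, 10}  B5 = {5, 8, 10}  B6 = {1, 5, 8}  B7 = {1, 3, 5}  B8 = {3, 5, 7}
Tree: B1–B2, B2–B3, B3–B4, B4–B5, B5–B6, B6–B7, B7–B8
The largest bag has 3 vertices, giving width 2; this decomposition certifies tw(G) ≤ 2. Since 5–4–9–2–6–10–8–1–3–7–5 is a cycle in G, G is not acyclic. Forests are exactly the graphs of treewidth ≤ 1, so tw(G) ≥ 2. Therefore the treewidth is 2.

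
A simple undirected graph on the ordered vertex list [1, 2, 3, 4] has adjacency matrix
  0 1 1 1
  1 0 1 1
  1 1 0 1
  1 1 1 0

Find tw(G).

3

A width-3 tree decomposition is:
Bags: B1 = {1, 2, 3, 4}
Tree: (single bag)
A single bag containing all 4 vertices is trivially a valid decomposition of width 3. On the other hand G contains the 4-clique {1, 2, 3, 4}. A clique must lie in a single bag of any decomposition, so no decomposition can have width below 3. Hence tw(G) = 3 exactly.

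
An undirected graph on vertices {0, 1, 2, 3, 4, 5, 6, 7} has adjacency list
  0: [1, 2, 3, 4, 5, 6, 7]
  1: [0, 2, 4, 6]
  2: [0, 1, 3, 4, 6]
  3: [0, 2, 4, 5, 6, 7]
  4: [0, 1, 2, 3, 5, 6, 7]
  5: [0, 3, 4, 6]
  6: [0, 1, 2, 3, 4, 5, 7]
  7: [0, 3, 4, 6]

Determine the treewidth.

4

A width-4 tree decomposition is:
Bags: B1 = {0, 2, 3, 4, 6}  B2 = {0, 3, 4, 6, 7}  B3 = {0, 1, 2, 4, 6}  B4 = {0, 3, 4, 5, 6}
Tree: B1–B2, B1–B3, B2–B4
The largest bag has 5 vertices, giving width 4; this decomposition certifies tw(G) ≤ 4. Conversely, {0, 1, 2, 4, 6} is a clique of size 5, and the vertices of any clique must share a bag in every tree decomposition; so some bag has ≥ 5 vertices and tw(G) ≥ 4. Hence tw(G) = 4 exactly.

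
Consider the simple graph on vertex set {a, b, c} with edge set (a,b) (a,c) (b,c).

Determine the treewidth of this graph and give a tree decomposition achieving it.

With just one bag of size 3, the width is 3 − 1 = 2, so tw(G) ≤ 2. Conversely, {a, b, c} is a clique of size 3, and the vertices of any clique must share a bag in every tree decomposition; so some bag has ≥ 3 vertices and tw(G) ≥ 2. Therefore the treewidth is 2.

Treewidth 2.
One such decomposition:
Bags: B1 = {a, b, c}
Tree: (single bag)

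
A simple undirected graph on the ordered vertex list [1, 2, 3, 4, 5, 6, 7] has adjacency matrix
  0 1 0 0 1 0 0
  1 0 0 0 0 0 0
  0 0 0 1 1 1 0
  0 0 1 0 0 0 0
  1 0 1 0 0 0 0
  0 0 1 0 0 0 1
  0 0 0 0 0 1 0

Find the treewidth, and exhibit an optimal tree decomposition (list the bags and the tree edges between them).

Each bag holds 2 vertices, so the decomposition has width 1, which upper-bounds the treewidth. Any graph with an edge has treewidth ≥ 1, and G has the edge 3–6. The upper and lower bounds meet at 1, so that is the treewidth.

Treewidth 1.
One such decomposition:
Bags: B1 = {3, 6}  B2 = {3, 5}  B3 = {1, 5}  B4 = {3, 4}  B5 = {6, 7}  B6 = {1, 2}
Tree: B1–B2, B2–B3, B2–B4, B1–B5, B3–B6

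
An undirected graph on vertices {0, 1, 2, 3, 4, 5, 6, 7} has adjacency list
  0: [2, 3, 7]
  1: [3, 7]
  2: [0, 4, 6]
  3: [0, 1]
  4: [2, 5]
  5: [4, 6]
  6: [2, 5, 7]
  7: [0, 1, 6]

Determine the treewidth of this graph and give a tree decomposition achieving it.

The largest bag has 3 vertices, giving width 2; this decomposition certifies tw(G) ≤ 2. The edges 1–3–0–7–1 form a cycle, so G is not a tree and its treewidth is at least 2. Hence tw(G) = 2 exactly.

Treewidth 2.
One such decomposition:
Bags: B1 = {1, 3, 7}  B2 = {0, 3, 7}  B3 = {0, 6, 7}  B4 = {0, 2, 6}  B5 = {2, 5, 6}  B6 = {2, 4, 5}
Tree: B1–B2, B2–B3, B3–B4, B4–B5, B5–B6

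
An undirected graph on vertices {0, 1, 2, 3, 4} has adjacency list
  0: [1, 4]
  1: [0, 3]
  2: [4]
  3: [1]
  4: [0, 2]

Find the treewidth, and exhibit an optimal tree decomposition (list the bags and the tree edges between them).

Each bag holds 2 vertices, so the decomposition has width 1, which upper-bounds the treewidth. G has an edge, so its treewidth is at least 1. Therefore the treewidth is 1.

Treewidth 1.
One optimal decomposition is:
Bags: B1 = {2, 4}  B2 = {0, 4}  B3 = {0, 1}  B4 = {1, 3}
Tree: B1–B2, B2–B3, B3–B4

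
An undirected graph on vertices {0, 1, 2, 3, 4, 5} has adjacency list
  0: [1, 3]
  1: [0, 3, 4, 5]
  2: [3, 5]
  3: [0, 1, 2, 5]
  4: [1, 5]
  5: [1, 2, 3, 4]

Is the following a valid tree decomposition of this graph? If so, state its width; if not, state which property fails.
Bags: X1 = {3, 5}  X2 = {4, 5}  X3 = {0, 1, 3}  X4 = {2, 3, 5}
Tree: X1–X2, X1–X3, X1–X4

No — edge (1,5) lies in no bag.

A tree decomposition must satisfy three properties: every vertex lies in some bag; for every edge, both endpoints lie together in some bag; and for every vertex, the bags containing it form a connected subtree. Here edge (1,5) lies in no bag, so the decomposition is invalid.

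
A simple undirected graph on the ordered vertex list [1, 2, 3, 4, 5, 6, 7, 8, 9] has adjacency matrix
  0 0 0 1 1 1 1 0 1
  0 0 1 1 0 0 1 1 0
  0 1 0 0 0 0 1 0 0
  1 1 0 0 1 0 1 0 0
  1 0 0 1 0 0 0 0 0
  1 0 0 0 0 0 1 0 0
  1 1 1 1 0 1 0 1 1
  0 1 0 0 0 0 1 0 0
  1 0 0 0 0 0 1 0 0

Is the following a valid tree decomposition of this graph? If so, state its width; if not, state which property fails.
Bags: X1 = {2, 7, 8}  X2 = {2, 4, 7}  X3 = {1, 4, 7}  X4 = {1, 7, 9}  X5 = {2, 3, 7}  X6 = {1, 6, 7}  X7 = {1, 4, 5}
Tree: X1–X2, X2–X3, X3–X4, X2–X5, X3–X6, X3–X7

Checking the three conditions: (i) the bags cover all of {1, 2, 3, 4, 5, 6, 7, 8, 9}; (ii) for each edge, some bag contains both endpoints; (iii) the bags containing any fixed vertex form a subtree. All hold, so the decomposition is valid with width 3 − 1 = 2.

Yes; width 2.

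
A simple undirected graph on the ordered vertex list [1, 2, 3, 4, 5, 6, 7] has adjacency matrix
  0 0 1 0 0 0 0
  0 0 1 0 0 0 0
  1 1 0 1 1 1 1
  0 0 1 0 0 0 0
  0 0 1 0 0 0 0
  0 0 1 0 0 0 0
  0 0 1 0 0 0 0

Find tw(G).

A width-1 tree decomposition is:
Bags: B1 = {1, 3}  B2 = {3, 7}  B3 = {3, 4}  B4 = {2, 3}  B5 = {3, 5}  B6 = {3, 6}
Tree: B1–B2, B1–B3, B1–B4, B1–B5, B4–B6
Every bag has size at most 2, so the width is 2 − 1 = 1 and tw(G) ≤ 1. G has an edge, so its treewidth is at least 1. The upper and lower bounds meet at 1, so that is the treewidth.

1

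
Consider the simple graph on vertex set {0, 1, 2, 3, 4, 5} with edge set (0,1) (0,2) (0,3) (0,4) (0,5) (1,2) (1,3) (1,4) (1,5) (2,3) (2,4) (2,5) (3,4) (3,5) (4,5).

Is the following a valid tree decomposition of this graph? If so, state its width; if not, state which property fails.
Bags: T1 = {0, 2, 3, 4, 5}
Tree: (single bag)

A tree decomposition must satisfy three properties: every vertex lies in some bag; for every edge, both endpoints lie together in some bag; and for every vertex, the bags containing it form a connected subtree. Here vertex 1 appears in no bag, so the decomposition is invalid.

No — vertex 1 appears in no bag.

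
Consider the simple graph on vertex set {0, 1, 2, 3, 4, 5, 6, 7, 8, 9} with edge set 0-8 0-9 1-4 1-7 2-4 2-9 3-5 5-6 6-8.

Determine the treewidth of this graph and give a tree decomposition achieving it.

Treewidth 1.
One optimal decomposition is:
Bags: B1 = {1, 7}  B2 = {1, 4}  B3 = {2, 4}  B4 = {2, 9}  B5 = {0, 9}  B6 = {0, 8}  B7 = {6, 8}  B8 = {5, 6}  B9 = {3, 5}
Tree: B1–B2, B2–B3, B3–B4, B4–B5, B5–B6, B6–B7, B7–B8, B8–B9

Every bag has size at most 2, so the width is 2 − 1 = 1 and tw(G) ≤ 1. G has an edge, so its treewidth is at least 1. The upper and lower bounds meet at 1, so that is the treewidth.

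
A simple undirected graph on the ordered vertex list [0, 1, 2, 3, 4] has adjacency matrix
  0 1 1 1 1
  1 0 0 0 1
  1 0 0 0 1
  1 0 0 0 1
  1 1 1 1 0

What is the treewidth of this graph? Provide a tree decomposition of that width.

Every bag has size at most 3, so the width is 3 − 1 = 2 and tw(G) ≤ 2. Conversely, {0, 1, 4} is a clique of size 3, and the vertices of any clique must share a bag in every tree decomposition; so some bag has ≥ 3 vertices and tw(G) ≥ 2. Combining the bounds, tw(G) = 2.

Treewidth 2.
Bags: B1 = {0, 1, 4}  B2 = {0, 3, 4}  B3 = {0, 2, 4}
Tree: B1–B2, B2–B3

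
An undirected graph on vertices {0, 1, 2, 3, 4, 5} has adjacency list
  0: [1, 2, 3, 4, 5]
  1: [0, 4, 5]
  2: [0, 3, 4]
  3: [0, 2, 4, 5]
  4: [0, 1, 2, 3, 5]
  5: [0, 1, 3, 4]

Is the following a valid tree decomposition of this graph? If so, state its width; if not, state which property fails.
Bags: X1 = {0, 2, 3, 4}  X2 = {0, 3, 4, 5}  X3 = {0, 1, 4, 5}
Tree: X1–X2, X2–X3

Yes; width 3.

Vertex coverage: the bags together contain {0, 1, 2, 3, 4, 5}, the full vertex set. Edge coverage: each edge of G has both endpoints in at least one bag. Running intersection: for every vertex, the bags containing it form a connected subtree. All three properties hold, so this is a valid tree decomposition of width max|bag| − 1 = 3, and hence tw(G) ≤ 3.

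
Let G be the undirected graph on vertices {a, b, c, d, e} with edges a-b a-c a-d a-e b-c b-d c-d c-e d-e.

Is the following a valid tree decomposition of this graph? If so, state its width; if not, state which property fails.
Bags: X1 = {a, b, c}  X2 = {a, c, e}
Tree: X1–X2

A tree decomposition must satisfy three properties: every vertex lies in some bag; for every edge, both endpoints lie together in some bag; and for every vertex, the bags containing it form a connected subtree. Here vertex d appears in no bag, so the decomposition is invalid.

No — vertex d appears in no bag.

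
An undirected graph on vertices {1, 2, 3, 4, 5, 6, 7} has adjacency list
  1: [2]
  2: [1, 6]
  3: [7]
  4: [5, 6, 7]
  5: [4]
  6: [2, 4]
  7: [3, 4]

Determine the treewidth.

1

A width-1 tree decomposition is:
Bags: B1 = {4, 7}  B2 = {4, 6}  B3 = {4, 5}  B4 = {2, 6}  B5 = {1, 2}  B6 = {3, 7}
Tree: B1–B2, B2–B3, B2–B4, B4–B5, B1–B6
Every bag has size at most 2, so the width is 2 − 1 = 1 and tw(G) ≤ 1. Any graph with an edge has treewidth ≥ 1, and G has the edge 7–4. Combining the bounds, tw(G) = 1.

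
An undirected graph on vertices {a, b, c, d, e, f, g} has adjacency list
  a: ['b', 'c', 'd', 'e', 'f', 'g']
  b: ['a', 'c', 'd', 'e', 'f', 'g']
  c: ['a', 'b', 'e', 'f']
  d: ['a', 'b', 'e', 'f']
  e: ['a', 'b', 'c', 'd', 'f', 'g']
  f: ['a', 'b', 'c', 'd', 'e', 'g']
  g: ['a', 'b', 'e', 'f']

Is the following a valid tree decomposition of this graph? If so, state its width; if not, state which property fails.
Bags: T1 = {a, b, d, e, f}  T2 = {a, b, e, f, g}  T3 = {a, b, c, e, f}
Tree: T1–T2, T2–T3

Vertex coverage: the bags together contain {a, b, c, d, e, f, g}, the full vertex set. Edge coverage: each edge of G has both endpoints in at least one bag. Running intersection: for every vertex, the bags containing it form a connected subtree. All three properties hold, so this is a valid tree decomposition of width max|bag| − 1 = 4, and hence tw(G) ≤ 4.

Yes; width 4.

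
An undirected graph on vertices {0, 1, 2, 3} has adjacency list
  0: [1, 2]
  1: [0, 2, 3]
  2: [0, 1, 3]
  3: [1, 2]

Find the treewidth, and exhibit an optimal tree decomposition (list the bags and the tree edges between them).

Treewidth 2.
One such decomposition:
Bags: B1 = {0, 1, 2}  B2 = {1, 2, 3}
Tree: B1–B2

Every bag has size at most 3, so the width is 3 − 1 = 2 and tw(G) ≤ 2. For the lower bound, the 3 vertices {0, 1, 2} are pairwise adjacent, and any tree decomposition puts a clique entirely inside one bag — forcing width ≥ 2. Combining the bounds, tw(G) = 2.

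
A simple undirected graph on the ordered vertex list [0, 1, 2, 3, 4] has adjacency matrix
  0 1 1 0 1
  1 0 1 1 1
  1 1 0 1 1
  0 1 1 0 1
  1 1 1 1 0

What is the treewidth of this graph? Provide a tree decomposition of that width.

Treewidth 3.
Bags: B1 = {1, 2, 3, 4}  B2 = {0, 1, 2, 4}
Tree: B1–B2

Each bag holds 4 vertices, so the decomposition has width 3, which upper-bounds the treewidth. For the lower bound, the 4 vertices {0, 1, 2, 4} are pairwise adjacent, and any tree decomposition puts a clique entirely inside one bag — forcing width ≥ 3. Combining the bounds, tw(G) = 3.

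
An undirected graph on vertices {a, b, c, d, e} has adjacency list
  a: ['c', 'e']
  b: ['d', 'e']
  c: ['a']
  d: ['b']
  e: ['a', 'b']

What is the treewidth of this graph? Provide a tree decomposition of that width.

Treewidth 1.
One such decomposition:
Bags: B1 = {a, c}  B2 = {a, e}  B3 = {b, e}  B4 = {b, d}
Tree: B1–B2, B2–B3, B3–B4

Each bag holds 2 vertices, so the decomposition has width 1, which upper-bounds the treewidth. Any graph with an edge has treewidth ≥ 1, and G has the edge c–a. Hence tw(G) = 1 exactly.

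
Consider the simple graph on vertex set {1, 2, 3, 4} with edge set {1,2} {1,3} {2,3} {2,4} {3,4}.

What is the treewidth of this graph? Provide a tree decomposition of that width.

Each bag holds 3 vertices, so the decomposition has width 2, which upper-bounds the treewidth. On the other hand G contains the 3-clique {1, 2, 3}. A clique must lie in a single bag of any decomposition, so no decomposition can have width below 2. Hence tw(G) = 2 exactly.

Treewidth 2.
One optimal decomposition is:
Bags: B1 = {1, 2, 3}  B2 = {2, 3, 4}
Tree: B1–B2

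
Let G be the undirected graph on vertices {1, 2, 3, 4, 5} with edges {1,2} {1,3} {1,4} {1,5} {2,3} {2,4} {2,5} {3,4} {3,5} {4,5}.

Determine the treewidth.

A width-4 tree decomposition is:
Bags: B1 = {1, 2, 3, 4, 5}
Tree: (single bag)
A single bag containing all 5 vertices is trivially a valid decomposition of width 4. On the other hand G contains the 5-clique {1, 2, 3, 4, 5}. A clique must lie in a single bag of any decomposition, so no decomposition can have width below 4. Therefore the treewidth is 4.

4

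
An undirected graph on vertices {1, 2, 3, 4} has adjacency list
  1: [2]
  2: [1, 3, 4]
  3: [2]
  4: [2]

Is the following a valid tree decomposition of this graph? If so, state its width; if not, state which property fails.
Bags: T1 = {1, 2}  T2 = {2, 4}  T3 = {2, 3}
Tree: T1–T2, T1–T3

Yes; width 1.

Vertex coverage: the bags together contain {1, 2, 3, 4}, the full vertex set. Edge coverage: each edge of G has both endpoints in at least one bag. Running intersection: for every vertex, the bags containing it form a connected subtree. All three properties hold, so this is a valid tree decomposition of width max|bag| − 1 = 1, and hence tw(G) ≤ 1.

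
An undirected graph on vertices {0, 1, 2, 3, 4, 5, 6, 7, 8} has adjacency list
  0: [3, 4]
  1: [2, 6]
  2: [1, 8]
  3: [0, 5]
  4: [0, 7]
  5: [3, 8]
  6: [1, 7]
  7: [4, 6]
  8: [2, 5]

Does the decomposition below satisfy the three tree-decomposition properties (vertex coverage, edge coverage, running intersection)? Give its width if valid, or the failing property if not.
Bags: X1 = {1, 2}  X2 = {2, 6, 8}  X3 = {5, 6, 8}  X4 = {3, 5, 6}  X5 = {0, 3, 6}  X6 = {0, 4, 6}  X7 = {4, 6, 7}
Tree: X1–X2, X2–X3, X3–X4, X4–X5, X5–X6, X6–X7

No — edge (6,1) lies in no bag.

A tree decomposition must satisfy three properties: every vertex lies in some bag; for every edge, both endpoints lie together in some bag; and for every vertex, the bags containing it form a connected subtree. Here edge (6,1) lies in no bag, so the decomposition is invalid.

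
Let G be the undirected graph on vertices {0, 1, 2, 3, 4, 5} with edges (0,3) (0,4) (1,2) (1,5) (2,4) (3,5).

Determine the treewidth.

2

A width-2 tree decomposition is:
Bags: B1 = {0, 3, 5}  B2 = {0, 1, 5}  B3 = {0, 1, 2}  B4 = {0, 2, 4}
Tree: B1–B2, B2–B3, B3–B4
Each bag holds 3 vertices, so the decomposition has width 2, which upper-bounds the treewidth. For the lower bound, G contains the cycle 0–3–5–1–2–4–0, so G is not a forest; only forests have treewidth ≤ 1, hence tw(G) ≥ 2. The upper and lower bounds meet at 2, so that is the treewidth.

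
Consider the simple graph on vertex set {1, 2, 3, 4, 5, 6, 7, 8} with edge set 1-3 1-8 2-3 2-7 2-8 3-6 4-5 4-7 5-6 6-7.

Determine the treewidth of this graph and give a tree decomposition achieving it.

The largest bag has 3 vertices, giving width 2; this decomposition certifies tw(G) ≤ 2. For the lower bound, G contains the cycle 1–8–2–3–1, so G is not a forest; only forests have treewidth ≤ 1, hence tw(G) ≥ 2. Hence tw(G) = 2 exactly.

Treewidth 2.
Bags: B1 = {1, 3, 8}  B2 = {2, 3, 8}  B3 = {2, 3, 6}  B4 = {2, 6, 7}  B5 = {5, 6, 7}  B6 = {4, 5, 7}
Tree: B1–B2, B2–B3, B3–B4, B4–B5, B5–B6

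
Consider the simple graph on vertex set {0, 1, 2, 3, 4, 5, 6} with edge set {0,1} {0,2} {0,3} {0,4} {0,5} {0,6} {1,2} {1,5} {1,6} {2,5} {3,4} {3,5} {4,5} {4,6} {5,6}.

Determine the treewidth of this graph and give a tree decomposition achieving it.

Every bag has size at most 4, so the width is 4 − 1 = 3 and tw(G) ≤ 3. On the other hand G contains the 4-clique {0, 1, 2, 5}. A clique must lie in a single bag of any decomposition, so no decomposition can have width below 3. Hence tw(G) = 3 exactly.

Treewidth 3.
One optimal decomposition is:
Bags: B1 = {0, 1, 5, 6}  B2 = {0, 1, 2, 5}  B3 = {0, 4, 5, 6}  B4 = {0, 3, 4, 5}
Tree: B1–B2, B1–B3, B3–B4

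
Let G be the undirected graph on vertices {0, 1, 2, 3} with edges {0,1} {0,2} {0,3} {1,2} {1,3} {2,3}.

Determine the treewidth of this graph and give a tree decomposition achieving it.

A single bag containing all 4 vertices is trivially a valid decomposition of width 3. On the other hand G contains the 4-clique {0, 1, 2, 3}. A clique must lie in a single bag of any decomposition, so no decomposition can have width below 3. Hence tw(G) = 3 exactly.

Treewidth 3.
One optimal decomposition is:
Bags: B1 = {0, 1, 2, 3}
Tree: (single bag)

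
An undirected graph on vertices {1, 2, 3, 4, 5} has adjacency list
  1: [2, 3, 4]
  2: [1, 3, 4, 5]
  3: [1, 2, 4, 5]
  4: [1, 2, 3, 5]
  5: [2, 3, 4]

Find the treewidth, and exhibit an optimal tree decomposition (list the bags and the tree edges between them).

The largest bag has 4 vertices, giving width 3; this decomposition certifies tw(G) ≤ 3. Conversely, {1, 2, 3, 4} is a clique of size 4, and the vertices of any clique must share a bag in every tree decomposition; so some bag has ≥ 4 vertices and tw(G) ≥ 3. Hence tw(G) = 3 exactly.

Treewidth 3.
One such decomposition:
Bags: B1 = {1, 2, 3, 4}  B2 = {2, 3, 4, 5}
Tree: B1–B2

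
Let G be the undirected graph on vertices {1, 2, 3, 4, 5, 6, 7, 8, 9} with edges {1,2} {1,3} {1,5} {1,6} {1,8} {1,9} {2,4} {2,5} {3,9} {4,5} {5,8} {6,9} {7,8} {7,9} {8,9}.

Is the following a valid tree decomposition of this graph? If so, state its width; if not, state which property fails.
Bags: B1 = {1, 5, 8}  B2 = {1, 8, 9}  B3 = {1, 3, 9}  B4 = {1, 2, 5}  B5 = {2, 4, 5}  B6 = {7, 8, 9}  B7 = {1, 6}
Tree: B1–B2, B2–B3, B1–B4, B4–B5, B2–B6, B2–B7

A tree decomposition must satisfy three properties: every vertex lies in some bag; for every edge, both endpoints lie together in some bag; and for every vertex, the bags containing it form a connected subtree. Here edge (9,6) lies in no bag, so the decomposition is invalid.

No — edge (9,6) lies in no bag.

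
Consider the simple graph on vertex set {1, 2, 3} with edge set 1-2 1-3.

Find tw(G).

1

A width-1 tree decomposition is:
Bags: B1 = {1, 2}  B2 = {1, 3}
Tree: B1–B2
Every bag has size at most 2, so the width is 2 − 1 = 1 and tw(G) ≤ 1. Any graph with an edge has treewidth ≥ 1, and G has the edge 1–2. Combining the bounds, tw(G) = 1.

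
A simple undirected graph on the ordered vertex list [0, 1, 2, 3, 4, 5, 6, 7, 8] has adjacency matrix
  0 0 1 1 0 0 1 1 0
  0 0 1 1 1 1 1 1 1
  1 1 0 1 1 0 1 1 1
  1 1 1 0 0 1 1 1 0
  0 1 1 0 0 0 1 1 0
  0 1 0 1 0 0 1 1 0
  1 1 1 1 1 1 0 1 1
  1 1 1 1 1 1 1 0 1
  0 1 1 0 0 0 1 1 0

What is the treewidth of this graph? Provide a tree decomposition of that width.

Treewidth 4.
Bags: B1 = {0, 2, 3, 6, 7}  B2 = {1, 2, 3, 6, 7}  B3 = {1, 2, 6, 7, 8}  B4 = {1, 3, 5, 6, 7}  B5 = {1, 2, 4, 6, 7}
Tree: B1–B2, B2–B3, B2–B4, B3–B5

Each bag holds 5 vertices, so the decomposition has width 4, which upper-bounds the treewidth. Conversely, {0, 2, 3, 6, 7} is a clique of size 5, and the vertices of any clique must share a bag in every tree decomposition; so some bag has ≥ 5 vertices and tw(G) ≥ 4. The upper and lower bounds meet at 4, so that is the treewidth.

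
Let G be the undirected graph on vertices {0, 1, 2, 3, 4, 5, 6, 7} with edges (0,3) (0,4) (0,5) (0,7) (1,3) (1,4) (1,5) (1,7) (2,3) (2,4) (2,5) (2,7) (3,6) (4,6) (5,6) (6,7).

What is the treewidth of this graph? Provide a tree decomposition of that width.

Each bag holds 5 vertices, so the decomposition has width 4, which upper-bounds the treewidth. For the lower bound: the 5 vertex sets {2,7}, {5,6}, {1,3}, {0}, {4} are disjoint, each induces a connected subgraph, and every pair is joined by at least one edge of G. Contracting each set to a single vertex therefore yields K_{5} as a minor, and since treewidth is minor-monotone, tw(G) ≥ tw(K_{5}) = 4. Hence tw(G) = 4 exactly.

Treewidth 4.
One optimal decomposition is:
Bags: B1 = {0, 1, 2, 6, 7}  B2 = {0, 1, 2, 5, 6}  B3 = {0, 1, 2, 3, 6}  B4 = {0, 1, 2, 4, 6}
Tree: B1–B2, B2–B3, B3–B4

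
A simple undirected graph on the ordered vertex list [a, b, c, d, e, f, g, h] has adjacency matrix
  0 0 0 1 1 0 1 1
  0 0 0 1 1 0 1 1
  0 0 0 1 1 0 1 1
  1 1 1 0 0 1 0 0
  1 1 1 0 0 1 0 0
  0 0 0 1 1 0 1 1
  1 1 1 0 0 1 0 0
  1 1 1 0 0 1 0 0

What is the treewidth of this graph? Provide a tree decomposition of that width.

Treewidth 4.
Bags: B1 = {b, d, e, g, h}  B2 = {d, e, f, g, h}  B3 = {a, d, e, g, h}  B4 = {c, d, e, g, h}
Tree: B1–B2, B2–B3, B3–B4

Every bag has size at most 5, so the width is 5 − 1 = 4 and tw(G) ≤ 4. For the lower bound: the 5 vertex sets {b,g}, {f,h}, {a,e}, {d}, {c} are disjoint, each induces a connected subgraph, and every pair is joined by at least one edge of G. Contracting each set to a single vertex therefore yields K_{5} as a minor, and since treewidth is minor-monotone, tw(G) ≥ tw(K_{5}) = 4. Hence tw(G) = 4 exactly.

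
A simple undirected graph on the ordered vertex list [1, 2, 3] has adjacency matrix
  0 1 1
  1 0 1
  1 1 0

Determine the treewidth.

2

A width-2 tree decomposition is:
Bags: B1 = {1, 2, 3}
Tree: (single bag)
A single bag containing all 3 vertices is trivially a valid decomposition of width 2. For the lower bound, the 3 vertices {1, 2, 3} are pairwise adjacent, and any tree decomposition puts a clique entirely inside one bag — forcing width ≥ 2. Combining the bounds, tw(G) = 2.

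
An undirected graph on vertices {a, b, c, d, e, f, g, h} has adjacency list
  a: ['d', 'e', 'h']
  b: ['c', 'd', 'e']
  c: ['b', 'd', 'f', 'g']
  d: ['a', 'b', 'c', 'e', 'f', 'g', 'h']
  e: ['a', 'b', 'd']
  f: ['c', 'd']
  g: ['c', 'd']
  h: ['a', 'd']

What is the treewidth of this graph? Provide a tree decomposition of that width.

Each bag holds 3 vertices, so the decomposition has width 2, which upper-bounds the treewidth. Conversely, {a, d, e} is a clique of size 3, and the vertices of any clique must share a bag in every tree decomposition; so some bag has ≥ 3 vertices and tw(G) ≥ 2. Hence tw(G) = 2 exactly.

Treewidth 2.
One such decomposition:
Bags: B1 = {b, d, e}  B2 = {a, d, e}  B3 = {b, c, d}  B4 = {c, d, f}  B5 = {a, d, h}  B6 = {c, d, g}
Tree: B1–B2, B1–B3, B3–B4, B2–B5, B4–B6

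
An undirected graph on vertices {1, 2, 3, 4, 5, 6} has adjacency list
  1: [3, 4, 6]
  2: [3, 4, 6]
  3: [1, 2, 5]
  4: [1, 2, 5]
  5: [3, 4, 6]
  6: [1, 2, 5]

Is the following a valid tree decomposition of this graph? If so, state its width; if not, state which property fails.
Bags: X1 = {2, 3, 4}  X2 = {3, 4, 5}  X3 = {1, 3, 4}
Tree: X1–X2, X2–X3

No — vertex 6 appears in no bag.

A tree decomposition must satisfy three properties: every vertex lies in some bag; for every edge, both endpoints lie together in some bag; and for every vertex, the bags containing it form a connected subtree. Here vertex 6 appears in no bag, so the decomposition is invalid.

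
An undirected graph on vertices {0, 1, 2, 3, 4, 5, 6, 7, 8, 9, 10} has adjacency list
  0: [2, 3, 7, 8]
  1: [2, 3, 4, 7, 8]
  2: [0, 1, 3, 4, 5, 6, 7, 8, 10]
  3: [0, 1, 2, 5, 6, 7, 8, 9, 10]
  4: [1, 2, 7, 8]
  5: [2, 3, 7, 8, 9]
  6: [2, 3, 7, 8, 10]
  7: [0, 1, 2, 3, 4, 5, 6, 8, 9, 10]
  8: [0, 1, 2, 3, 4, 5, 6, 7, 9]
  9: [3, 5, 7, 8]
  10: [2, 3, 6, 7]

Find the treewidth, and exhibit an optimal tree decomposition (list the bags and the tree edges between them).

Treewidth 4.
One optimal decomposition is:
Bags: B1 = {1, 2, 3, 7, 8}  B2 = {0, 2, 3, 7, 8}  B3 = {2, 3, 5, 7, 8}  B4 = {3, 5, 7, 8, 9}  B5 = {1, 2, 4, 7, 8}  B6 = {2, 3, 6, 7, 8}  B7 = {2, 3, 6, 7, 10}
Tree: B1–B2, B1–B3, B3–B4, B1–B5, B3–B6, B6–B7

Each bag holds 5 vertices, so the decomposition has width 4, which upper-bounds the treewidth. For the lower bound, the 5 vertices {3, 5, 7, 8, 9} are pairwise adjacent, and any tree decomposition puts a clique entirely inside one bag — forcing width ≥ 4. Therefore the treewidth is 4.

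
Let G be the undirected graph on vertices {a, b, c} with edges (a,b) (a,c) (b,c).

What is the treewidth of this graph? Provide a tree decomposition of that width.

Treewidth 2.
One optimal decomposition is:
Bags: B1 = {a, b, c}
Tree: (single bag)

With just one bag of size 3, the width is 3 − 1 = 2, so tw(G) ≤ 2. For the lower bound, the 3 vertices {a, b, c} are pairwise adjacent, and any tree decomposition puts a clique entirely inside one bag — forcing width ≥ 2. Therefore the treewidth is 2.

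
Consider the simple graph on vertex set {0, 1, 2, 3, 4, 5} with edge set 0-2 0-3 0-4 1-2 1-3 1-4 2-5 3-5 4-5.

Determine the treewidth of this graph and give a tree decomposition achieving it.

The largest bag has 4 vertices, giving width 3; this decomposition certifies tw(G) ≤ 3. For the lower bound: the 4 vertex sets {0,3}, {1,2}, {4}, {5} are disjoint, each induces a connected subgraph, and every pair is joined by at least one edge of G. Contracting each set to a single vertex therefore yields K_{4} as a minor, and since treewidth is minor-monotone, tw(G) ≥ tw(K_{4}) = 3. The upper and lower bounds meet at 3, so that is the treewidth.

Treewidth 3.
One such decomposition:
Bags: B1 = {0, 2, 3, 4}  B2 = {1, 2, 3, 4}  B3 = {2, 3, 4, 5}
Tree: B1–B2, B2–B3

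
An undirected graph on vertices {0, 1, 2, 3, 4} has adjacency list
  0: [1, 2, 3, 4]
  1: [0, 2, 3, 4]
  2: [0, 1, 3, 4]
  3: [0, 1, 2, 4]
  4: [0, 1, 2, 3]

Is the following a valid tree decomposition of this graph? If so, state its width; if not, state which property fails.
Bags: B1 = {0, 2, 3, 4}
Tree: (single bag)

A tree decomposition must satisfy three properties: every vertex lies in some bag; for every edge, both endpoints lie together in some bag; and for every vertex, the bags containing it form a connected subtree. Here vertex 1 appears in no bag, so the decomposition is invalid.

No — vertex 1 appears in no bag.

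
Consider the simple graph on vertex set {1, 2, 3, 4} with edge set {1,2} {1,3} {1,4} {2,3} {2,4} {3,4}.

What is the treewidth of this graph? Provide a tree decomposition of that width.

With just one bag of size 4, the width is 4 − 1 = 3, so tw(G) ≤ 3. Conversely, {1, 2, 3, 4} is a clique of size 4, and the vertices of any clique must share a bag in every tree decomposition; so some bag has ≥ 4 vertices and tw(G) ≥ 3. Therefore the treewidth is 3.

Treewidth 3.
One such decomposition:
Bags: B1 = {1, 2, 3, 4}
Tree: (single bag)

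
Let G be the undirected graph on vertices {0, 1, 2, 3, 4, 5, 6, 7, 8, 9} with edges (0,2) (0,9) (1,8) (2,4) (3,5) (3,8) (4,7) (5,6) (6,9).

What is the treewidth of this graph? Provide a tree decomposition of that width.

Each bag holds 2 vertices, so the decomposition has width 1, which upper-bounds the treewidth. G has an edge, so its treewidth is at least 1. Combining the bounds, tw(G) = 1.

Treewidth 1.
One optimal decomposition is:
Bags: B1 = {4, 7}  B2 = {2, 4}  B3 = {0, 2}  B4 = {0, 9}  B5 = {6, 9}  B6 = {5, 6}  B7 = {3, 5}  B8 = {3, 8}  B9 = {1, 8}
Tree: B1–B2, B2–B3, B3–B4, B4–B5, B5–B6, B6–B7, B7–B8, B8–B9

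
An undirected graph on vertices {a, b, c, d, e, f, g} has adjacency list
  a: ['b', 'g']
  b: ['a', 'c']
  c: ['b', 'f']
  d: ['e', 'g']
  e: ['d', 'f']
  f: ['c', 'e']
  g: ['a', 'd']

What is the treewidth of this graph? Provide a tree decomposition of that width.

Every bag has size at most 3, so the width is 3 − 1 = 2 and tw(G) ≤ 2. The edges c–f–e–d–g–a–b–c form a cycle, so G is not a tree and its treewidth is at least 2. Combining the bounds, tw(G) = 2.

Treewidth 2.
One such decomposition:
Bags: B1 = {c, e, f}  B2 = {c, d, e}  B3 = {c, d, g}  B4 = {a, c, g}  B5 = {a, b, c}
Tree: B1–B2, B2–B3, B3–B4, B4–B5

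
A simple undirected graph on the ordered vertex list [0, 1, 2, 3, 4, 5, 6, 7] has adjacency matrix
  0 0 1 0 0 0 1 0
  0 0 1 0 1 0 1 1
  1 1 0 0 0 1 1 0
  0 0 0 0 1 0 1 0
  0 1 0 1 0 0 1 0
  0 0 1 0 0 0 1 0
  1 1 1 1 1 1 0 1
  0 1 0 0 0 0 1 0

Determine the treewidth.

2

A width-2 tree decomposition is:
Bags: B1 = {1, 2, 6}  B2 = {1, 6, 7}  B3 = {0, 2, 6}  B4 = {2, 5, 6}  B5 = {1, 4, 6}  B6 = {3, 4, 6}
Tree: B1–B2, B1–B3, B1–B4, B1–B5, B5–B6
Every bag has size at most 3, so the width is 3 − 1 = 2 and tw(G) ≤ 2. On the other hand G contains the 3-clique {0, 2, 6}. A clique must lie in a single bag of any decomposition, so no decomposition can have width below 2. The upper and lower bounds meet at 2, so that is the treewidth.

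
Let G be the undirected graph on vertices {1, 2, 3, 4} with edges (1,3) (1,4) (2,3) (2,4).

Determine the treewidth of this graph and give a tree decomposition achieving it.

Treewidth 2.
One such decomposition:
Bags: B1 = {1, 3, 4}  B2 = {2, 3, 4}
Tree: B1–B2

The largest bag has 3 vertices, giving width 2; this decomposition certifies tw(G) ≤ 2. The edges 3–1–4–2–3 form a cycle, so G is not a tree and its treewidth is at least 2. Hence tw(G) = 2 exactly.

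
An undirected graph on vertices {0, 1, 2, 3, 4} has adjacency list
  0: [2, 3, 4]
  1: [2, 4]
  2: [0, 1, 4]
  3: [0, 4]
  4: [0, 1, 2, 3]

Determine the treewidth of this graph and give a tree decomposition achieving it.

Treewidth 2.
One optimal decomposition is:
Bags: B1 = {0, 2, 4}  B2 = {1, 2, 4}  B3 = {0, 3, 4}
Tree: B1–B2, B1–B3

The largest bag has 3 vertices, giving width 2; this decomposition certifies tw(G) ≤ 2. Conversely, {0, 2, 4} is a clique of size 3, and the vertices of any clique must share a bag in every tree decomposition; so some bag has ≥ 3 vertices and tw(G) ≥ 2. Combining the bounds, tw(G) = 2.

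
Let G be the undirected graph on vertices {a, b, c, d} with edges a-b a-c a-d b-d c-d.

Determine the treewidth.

2

A width-2 tree decomposition is:
Bags: B1 = {a, b, d}  B2 = {a, c, d}
Tree: B1–B2
Each bag holds 3 vertices, so the decomposition has width 2, which upper-bounds the treewidth. Conversely, {a, c, d} is a clique of size 3, and the vertices of any clique must share a bag in every tree decomposition; so some bag has ≥ 3 vertices and tw(G) ≥ 2. The upper and lower bounds meet at 2, so that is the treewidth.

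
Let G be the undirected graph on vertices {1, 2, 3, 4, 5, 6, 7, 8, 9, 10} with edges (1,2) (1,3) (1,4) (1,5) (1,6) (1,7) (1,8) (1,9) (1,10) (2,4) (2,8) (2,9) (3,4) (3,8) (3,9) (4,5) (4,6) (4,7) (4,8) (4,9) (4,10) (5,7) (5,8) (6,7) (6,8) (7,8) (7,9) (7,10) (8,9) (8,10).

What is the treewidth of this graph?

4

A width-4 tree decomposition is:
Bags: B1 = {1, 3, 4, 8, 9}  B2 = {1, 4, 7, 8, 9}  B3 = {1, 2, 4, 8, 9}  B4 = {1, 4, 6, 7, 8}  B5 = {1, 4, 5, 7, 8}  B6 = {1, 4, 7, 8, 10}
Tree: B1–B2, B1–B3, B2–B4, B4–B5, B5–B6
Every bag has size at most 5, so the width is 5 − 1 = 4 and tw(G) ≤ 4. For the lower bound, the 5 vertices {1, 2, 4, 8, 9} are pairwise adjacent, and any tree decomposition puts a clique entirely inside one bag — forcing width ≥ 4. The upper and lower bounds meet at 4, so that is the treewidth.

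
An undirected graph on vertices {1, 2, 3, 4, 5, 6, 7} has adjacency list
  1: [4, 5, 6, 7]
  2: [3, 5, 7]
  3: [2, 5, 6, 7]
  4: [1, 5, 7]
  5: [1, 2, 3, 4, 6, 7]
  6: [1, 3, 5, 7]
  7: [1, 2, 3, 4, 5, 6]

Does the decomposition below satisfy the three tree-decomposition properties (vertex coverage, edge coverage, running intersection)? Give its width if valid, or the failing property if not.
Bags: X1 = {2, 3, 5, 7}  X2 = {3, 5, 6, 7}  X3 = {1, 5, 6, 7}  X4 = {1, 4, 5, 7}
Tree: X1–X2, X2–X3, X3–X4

Yes; width 3.

Vertex coverage: the bags together contain {1, 2, 3, 4, 5, 6, 7}, the full vertex set. Edge coverage: each edge of G has both endpoints in at least one bag. Running intersection: for every vertex, the bags containing it form a connected subtree. All three properties hold, so this is a valid tree decomposition of width max|bag| − 1 = 3, and hence tw(G) ≤ 3.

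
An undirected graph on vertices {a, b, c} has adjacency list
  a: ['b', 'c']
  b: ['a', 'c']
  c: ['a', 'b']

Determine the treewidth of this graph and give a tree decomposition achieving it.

A single bag containing all 3 vertices is trivially a valid decomposition of width 2. For the lower bound, the 3 vertices {a, b, c} are pairwise adjacent, and any tree decomposition puts a clique entirely inside one bag — forcing width ≥ 2. The upper and lower bounds meet at 2, so that is the treewidth.

Treewidth 2.
One such decomposition:
Bags: B1 = {a, b, c}
Tree: (single bag)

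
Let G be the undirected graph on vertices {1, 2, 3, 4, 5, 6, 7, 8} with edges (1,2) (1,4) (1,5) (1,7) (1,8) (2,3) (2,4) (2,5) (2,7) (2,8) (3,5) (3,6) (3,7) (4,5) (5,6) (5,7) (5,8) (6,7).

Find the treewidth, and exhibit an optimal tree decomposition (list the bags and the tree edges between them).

Treewidth 3.
One optimal decomposition is:
Bags: B1 = {1, 2, 4, 5}  B2 = {1, 2, 5, 7}  B3 = {2, 3, 5, 7}  B4 = {1, 2, 5, 8}  B5 = {3, 5, 6, 7}
Tree: B1–B2, B2–B3, B2–B4, B3–B5

Each bag holds 4 vertices, so the decomposition has width 3, which upper-bounds the treewidth. For the lower bound, the 4 vertices {1, 2, 5, 8} are pairwise adjacent, and any tree decomposition puts a clique entirely inside one bag — forcing width ≥ 3. Hence tw(G) = 3 exactly.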